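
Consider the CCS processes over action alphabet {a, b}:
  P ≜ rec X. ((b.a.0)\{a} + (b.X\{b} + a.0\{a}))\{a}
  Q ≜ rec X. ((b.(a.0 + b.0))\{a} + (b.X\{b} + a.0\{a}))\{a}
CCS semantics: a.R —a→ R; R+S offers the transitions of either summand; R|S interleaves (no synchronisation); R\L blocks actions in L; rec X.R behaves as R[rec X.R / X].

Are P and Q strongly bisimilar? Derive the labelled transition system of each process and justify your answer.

Reachable graph of P (3 states):
  m0 = rec X. ((b.a.0)\{a} + (b.X\{b} + a.0\{a}))\{a} has moves ··b··> m1, ··b··> m2
  m1 = (a.0)\{a}\{a} has moves ∅
  m2 = (rec X. ((b.a.0)\{a} + (b.X\{b} + a.0\{a}))\{a})\{b}\{a} has moves ∅
Reachable graph of Q (4 states):
  n0 = rec X. ((b.(a.0 + b.0))\{a} + (b.X\{b} + a.0\{a}))\{a} has moves ··b··> n1, ··b··> n2
  n1 = (a.0 + b.0)\{a}\{a} has moves ··b··> n3
  n2 = (rec X. ((b.(a.0 + b.0))\{a} + (b.X\{b} + a.0\{a}))\{a})\{b}\{a} has moves ∅
  n3 = 0\{a}\{a} has moves ∅
Partition-refinement fixed point:
  B0 = {m0, n1}
  B1 = {m1, m2, n2, n3}
  B2 = {n0}
m0 ∈ B0, n0 ∈ B2 → different blocks

not bisimilar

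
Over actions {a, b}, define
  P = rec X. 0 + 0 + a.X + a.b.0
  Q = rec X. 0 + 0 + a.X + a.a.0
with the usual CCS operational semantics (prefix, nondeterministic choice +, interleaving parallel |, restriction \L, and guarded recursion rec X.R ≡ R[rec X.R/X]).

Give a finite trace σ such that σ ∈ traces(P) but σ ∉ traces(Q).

ab

Reachable graph of P (3 states):
  p0 = rec X. 0 + 0 + a.X + a.b.0 has moves =a=> p0, =a=> p1
  p1 = b.0 has moves =b=> p2
  p2 = 0 has moves ∅
Reachable graph of Q (3 states):
  q0 = rec X. 0 + 0 + a.X + a.a.0 has moves =a=> q0, =a=> q1
  q1 = a.0 has moves =a=> q2
  q2 = 0 has moves ∅
Trace ⟨ab⟩ through P, begin at {p0}:
  step 1 (a): {p0, p1}
  step 2 (b): {p2}
  P completes σ.
Trace ⟨ab⟩ through Q, begin at {q0}:
  step 1 (a): {q0, q1}
  step 2 (b): no successor for Q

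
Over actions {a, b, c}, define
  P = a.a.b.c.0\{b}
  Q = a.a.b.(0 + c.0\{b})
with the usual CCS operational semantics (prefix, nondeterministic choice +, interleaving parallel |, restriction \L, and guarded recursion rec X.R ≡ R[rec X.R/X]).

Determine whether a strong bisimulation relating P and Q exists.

bisimilar

LTS(P): 5 reachable states
  p0 = a.a.b.c.0\{b} → =a=> p1
  p1 = a.b.c.0\{b} → =a=> p2
  p2 = b.c.0\{b} → =b=> p3
  p3 = c.0\{b} → =c=> p4
  p4 = 0\{b} → stopped
LTS(Q): 5 reachable states
  q0 = a.a.b.(0 + c.0\{b}) → =a=> q1
  q1 = a.b.(0 + c.0\{b}) → =a=> q2
  q2 = b.(0 + c.0\{b}) → =b=> q3
  q3 = 0 + c.0\{b} → =c=> q4
  q4 = 0\{b} → stopped
Bisimilarity quotient blocks:
  B0 = {p0, q0}
  B1 = {p1, q1}
  B2 = {p2, q2}
  B3 = {p3, q3}
  B4 = {p4, q4}
p0 ∈ B0, q0 ∈ B0 → same block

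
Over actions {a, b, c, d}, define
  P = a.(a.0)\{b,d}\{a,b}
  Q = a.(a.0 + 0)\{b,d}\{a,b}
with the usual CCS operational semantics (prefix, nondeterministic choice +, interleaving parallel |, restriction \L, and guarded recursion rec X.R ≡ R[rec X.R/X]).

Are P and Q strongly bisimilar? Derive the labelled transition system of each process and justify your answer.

P ~ Q

LTS(P): 2 reachable states
  p0 = a.(a.0)\{b,d}\{a,b} | —a→ p1
  p1 = (a.0)\{b,d}\{a,b} | ·
LTS(Q): 2 reachable states
  q0 = a.(a.0 + 0)\{b,d}\{a,b} | —a→ q1
  q1 = (a.0 + 0)\{b,d}\{a,b} | ·
Bisimilarity quotient blocks:
  B0 = {p0, q0}
  B1 = {p1, q1}
p0 ∈ B0, q0 ∈ B0 → same block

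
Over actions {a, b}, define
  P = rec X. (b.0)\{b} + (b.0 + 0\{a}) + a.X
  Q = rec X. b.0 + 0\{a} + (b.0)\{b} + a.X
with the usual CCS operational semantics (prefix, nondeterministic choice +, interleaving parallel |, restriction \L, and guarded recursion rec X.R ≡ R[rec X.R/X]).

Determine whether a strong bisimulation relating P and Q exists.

YES

P's transition system — 2 states:
  u0 = rec X. (b.0)\{b} + (b.0 + 0\{a}) + a.X has moves =a=> u0, =b=> u1
  u1 = 0 has moves deadlocked
Q's transition system — 2 states:
  v0 = rec X. b.0 + 0\{a} + (b.0)\{b} + a.X has moves =a=> v0, =b=> v1
  v1 = 0 has moves deadlocked
Coarsest stable partition (strong bisimilarity classes):
  B0 = {u0, v0}
  B1 = {u1, v1}
u0 ∈ B0, v0 ∈ B0 → same block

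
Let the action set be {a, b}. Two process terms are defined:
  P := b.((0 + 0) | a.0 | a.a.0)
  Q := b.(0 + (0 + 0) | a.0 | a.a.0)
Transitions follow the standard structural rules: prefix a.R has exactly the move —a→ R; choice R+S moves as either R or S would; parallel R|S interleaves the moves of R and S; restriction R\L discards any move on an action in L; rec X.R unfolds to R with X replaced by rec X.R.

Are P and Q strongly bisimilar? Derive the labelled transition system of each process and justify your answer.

Reachable graph of P (7 states):
  p0 = b.((0 + 0) | a.0 | a.a.0) :: --b--▸ p1
  p1 = (0 + 0) | a.0 | a.a.0 :: --a--▸ p2, --a--▸ p3
  p2 = (0 + 0) | 0 | a.a.0 :: --a--▸ p4
  p3 = (0 + 0) | a.0 | a.0 :: --a--▸ p4, --a--▸ p5
  p4 = (0 + 0) | 0 | a.0 :: --a--▸ p6
  p5 = (0 + 0) | a.0 | 0 :: --a--▸ p6
  p6 = (0 + 0) | 0 | 0 :: ∅
Reachable graph of Q (7 states):
  q0 = b.(0 + (0 + 0) | a.0 | a.a.0) :: --b--▸ q1
  q1 = 0 + (0 + 0) | a.0 | a.a.0 :: --a--▸ q2, --a--▸ q3
  q2 = (0 + 0) | 0 | a.a.0 :: --a--▸ q4
  q3 = (0 + 0) | a.0 | a.0 :: --a--▸ q4, --a--▸ q5
  q4 = (0 + 0) | 0 | a.0 :: --a--▸ q6
  q5 = (0 + 0) | a.0 | 0 :: --a--▸ q6
  q6 = (0 + 0) | 0 | 0 :: ∅
Bisimilarity quotient blocks:
  B0 = {p0, q0}
  B1 = {p1, q1}
  B2 = {p2, p3, q2, q3}
  B3 = {p4, p5, q4, q5}
  B4 = {p6, q6}
p0 ∈ B0, q0 ∈ B0 → same block

YES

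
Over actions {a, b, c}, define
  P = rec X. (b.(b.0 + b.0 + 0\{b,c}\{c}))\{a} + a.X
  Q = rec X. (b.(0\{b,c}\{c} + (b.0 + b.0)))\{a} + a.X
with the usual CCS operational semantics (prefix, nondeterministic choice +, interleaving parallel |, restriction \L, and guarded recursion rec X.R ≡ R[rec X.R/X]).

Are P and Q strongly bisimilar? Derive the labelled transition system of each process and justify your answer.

LTS(P): 3 reachable states
  s0 = rec X. (b.(b.0 + b.0 + 0\{b,c}\{c}))\{a} + a.X → ··a··> s0, ··b··> s1
  s1 = (b.0 + b.0 + 0\{b,c}\{c})\{a} → ··b··> s2
  s2 = 0\{a} → stopped
LTS(Q): 3 reachable states
  t0 = rec X. (b.(0\{b,c}\{c} + (b.0 + b.0)))\{a} + a.X → ··a··> t0, ··b··> t1
  t1 = (0\{b,c}\{c} + (b.0 + b.0))\{a} → ··b··> t2
  t2 = 0\{a} → stopped
Partition-refinement fixed point:
  B0 = {s0, t0}
  B1 = {s1, t1}
  B2 = {s2, t2}
s0 ∈ B0, t0 ∈ B0 → same block

YES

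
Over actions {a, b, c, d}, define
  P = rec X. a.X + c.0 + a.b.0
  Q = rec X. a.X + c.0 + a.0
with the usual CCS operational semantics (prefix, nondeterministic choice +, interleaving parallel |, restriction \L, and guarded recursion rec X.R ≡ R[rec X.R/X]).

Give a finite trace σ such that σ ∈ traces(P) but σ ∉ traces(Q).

ab

P's transition system — 3 states:
  u0 = rec X. a.X + c.0 + a.b.0 → —a→ u0, —a→ u1, —c→ u2
  u1 = b.0 → —b→ u2
  u2 = 0 → ∅
Q's transition system — 2 states:
  v0 = rec X. a.X + c.0 + a.0 → —a→ v0, —a→ v1, —c→ v1
  v1 = 0 → ∅
Run σ = ⟨ab⟩ on P: start {u0}
  [1] a ⇒ {u0, u1}
  [2] b ⇒ {u2}
  ✓ P
Run σ = ⟨ab⟩ on Q: start {v0}
  [1] a ⇒ {v0, v1}
  [2] b ⇒ no successor for Q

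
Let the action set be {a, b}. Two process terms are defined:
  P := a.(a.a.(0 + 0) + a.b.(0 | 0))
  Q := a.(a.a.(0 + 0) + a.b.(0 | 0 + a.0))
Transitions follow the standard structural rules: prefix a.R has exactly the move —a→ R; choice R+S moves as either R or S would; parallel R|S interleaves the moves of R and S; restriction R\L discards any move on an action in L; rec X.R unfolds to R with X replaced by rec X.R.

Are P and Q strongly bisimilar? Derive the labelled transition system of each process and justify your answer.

NO

P's transition system — 6 states:
  u0 = a.(a.a.(0 + 0) + a.b.(0 | 0)) has moves --a--▸ u1
  u1 = a.a.(0 + 0) + a.b.(0 | 0) has moves --a--▸ u2, --a--▸ u3
  u2 = a.(0 + 0) has moves --a--▸ u4
  u3 = b.(0 | 0) has moves --b--▸ u5
  u4 = 0 + 0 has moves ∅
  u5 = 0 | 0 has moves ∅
Q's transition system — 7 states:
  v0 = a.(a.a.(0 + 0) + a.b.(0 | 0 + a.0)) has moves --a--▸ v1
  v1 = a.a.(0 + 0) + a.b.(0 | 0 + a.0) has moves --a--▸ v2, --a--▸ v3
  v2 = a.(0 + 0) has moves --a--▸ v4
  v3 = b.(0 | 0 + a.0) has moves --b--▸ v5
  v4 = 0 + 0 has moves ∅
  v5 = 0 | 0 + a.0 has moves --a--▸ v6
  v6 = 0 has moves ∅
Coarsest stable partition (strong bisimilarity classes):
  B0 = {u0}
  B1 = {u1}
  B2 = {u2, v2, v5}
  B3 = {u4, u5, v4, v6}
  B4 = {u3}
  B5 = {v0}
  B6 = {v1}
  B7 = {v3}
u0 ∈ B0, v0 ∈ B5 → different blocks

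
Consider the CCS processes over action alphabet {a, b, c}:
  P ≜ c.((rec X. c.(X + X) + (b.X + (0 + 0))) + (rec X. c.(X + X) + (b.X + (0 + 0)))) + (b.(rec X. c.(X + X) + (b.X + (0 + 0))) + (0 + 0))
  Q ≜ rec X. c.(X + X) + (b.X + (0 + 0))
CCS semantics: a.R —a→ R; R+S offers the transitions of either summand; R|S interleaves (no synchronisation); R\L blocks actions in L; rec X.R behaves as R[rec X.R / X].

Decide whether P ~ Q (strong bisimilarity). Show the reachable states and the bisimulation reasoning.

bisimilar

Reachable graph of P (3 states):
  p0 = c.((rec X. c.(X + X) + (b.X + (0 + 0))) + (rec X. c.(X + X) + (b.X + (0 + 0)))) + (b.(rec X. c.(X + X) + (b.X + (0 + 0))) + (0 + 0)) → —b→ p1, —c→ p2
  p1 = rec X. c.(X + X) + (b.X + (0 + 0)) → —b→ p1, —c→ p2
  p2 = (rec X. c.(X + X) + (b.X + (0 + 0))) + (rec X. c.(X + X) + (b.X + (0 + 0))) → —b→ p1, —c→ p2
Reachable graph of Q (2 states):
  q0 = rec X. c.(X + X) + (b.X + (0 + 0)) → —b→ q0, —c→ q1
  q1 = (rec X. c.(X + X) + (b.X + (0 + 0))) + (rec X. c.(X + X) + (b.X + (0 + 0))) → —b→ q0, —c→ q1
Bisimilarity quotient blocks:
  B0 = {p0, p1, p2, q0, q1}
p0 ∈ B0, q0 ∈ B0 → same block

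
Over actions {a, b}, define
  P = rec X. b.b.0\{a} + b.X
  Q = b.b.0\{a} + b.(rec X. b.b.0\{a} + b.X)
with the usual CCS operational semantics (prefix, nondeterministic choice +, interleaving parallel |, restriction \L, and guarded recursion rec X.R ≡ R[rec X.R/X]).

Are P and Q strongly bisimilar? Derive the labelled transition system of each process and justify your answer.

P ~ Q

Reachable graph of P (3 states):
  u0 = rec X. b.b.0\{a} + b.X | -b-> u0, -b-> u1
  u1 = b.0\{a} | -b-> u2
  u2 = 0\{a} | (no moves)
Reachable graph of Q (4 states):
  v0 = b.b.0\{a} + b.(rec X. b.b.0\{a} + b.X) | -b-> v1, -b-> v2
  v1 = b.0\{a} | -b-> v3
  v2 = rec X. b.b.0\{a} + b.X | -b-> v1, -b-> v2
  v3 = 0\{a} | (no moves)
Partition-refinement fixed point:
  B0 = {u0, v0, v2}
  B1 = {u1, v1}
  B2 = {u2, v3}
u0 ∈ B0, v0 ∈ B0 → same block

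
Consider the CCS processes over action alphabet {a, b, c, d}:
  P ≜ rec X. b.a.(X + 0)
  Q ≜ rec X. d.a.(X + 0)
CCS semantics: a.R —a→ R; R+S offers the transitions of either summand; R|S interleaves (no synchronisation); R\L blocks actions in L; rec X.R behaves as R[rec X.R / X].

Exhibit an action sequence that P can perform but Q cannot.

LTS(P): 3 reachable states
  p0 = rec X. b.a.(X + 0) has moves —b→ p1
  p1 = a.((rec X. b.a.(X + 0)) + 0) has moves —a→ p2
  p2 = (rec X. b.a.(X + 0)) + 0 has moves —b→ p1
LTS(Q): 3 reachable states
  q0 = rec X. d.a.(X + 0) has moves —d→ q1
  q1 = a.((rec X. d.a.(X + 0)) + 0) has moves —a→ q2
  q2 = (rec X. d.a.(X + 0)) + 0 has moves —d→ q1
Executing b from P (initial set {p0}):
  after b @ step 1: {p1}
  ✓ P
Executing b from Q (initial set {q0}):
  after b @ step 1: ∅ (Q stuck)

b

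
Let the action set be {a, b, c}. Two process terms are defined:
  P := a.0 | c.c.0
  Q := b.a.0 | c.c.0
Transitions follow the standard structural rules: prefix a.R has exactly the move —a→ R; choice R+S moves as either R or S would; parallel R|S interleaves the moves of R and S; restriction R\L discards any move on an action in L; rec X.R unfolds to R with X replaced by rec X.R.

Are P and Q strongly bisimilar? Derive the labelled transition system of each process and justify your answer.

NO

LTS(P): 6 reachable states
  s0 = a.0 | c.c.0 | --a--▸ s1, --c--▸ s2
  s1 = 0 | c.c.0 | --c--▸ s3
  s2 = a.0 | c.0 | --a--▸ s3, --c--▸ s4
  s3 = 0 | c.0 | --c--▸ s5
  s4 = a.0 | 0 | --a--▸ s5
  s5 = 0 | 0 | deadlocked
LTS(Q): 9 reachable states
  t0 = b.a.0 | c.c.0 | --b--▸ t1, --c--▸ t2
  t1 = a.0 | c.c.0 | --a--▸ t3, --c--▸ t4
  t2 = b.a.0 | c.0 | --b--▸ t4, --c--▸ t5
  t3 = 0 | c.c.0 | --c--▸ t6
  t4 = a.0 | c.0 | --a--▸ t6, --c--▸ t7
  t5 = b.a.0 | 0 | --b--▸ t7
  t6 = 0 | c.0 | --c--▸ t8
  t7 = a.0 | 0 | --a--▸ t8
  t8 = 0 | 0 | deadlocked
Coarsest stable partition (strong bisimilarity classes):
  B0 = {s0, t1}
  B1 = {s1, t3}
  B2 = {s3, t6}
  B3 = {s5, t8}
  B4 = {s2, t4}
  B5 = {s4, t7}
  B6 = {t0}
  B7 = {t2}
  B8 = {t5}
s0 ∈ B0, t0 ∈ B6 → different blocks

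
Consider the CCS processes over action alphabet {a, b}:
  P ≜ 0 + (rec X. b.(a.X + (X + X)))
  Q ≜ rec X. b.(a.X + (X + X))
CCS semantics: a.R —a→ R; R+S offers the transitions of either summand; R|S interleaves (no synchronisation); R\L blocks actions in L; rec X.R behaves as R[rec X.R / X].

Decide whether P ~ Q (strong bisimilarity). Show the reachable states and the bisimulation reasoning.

bisimilar

Reachable graph of P (3 states):
  p0 = 0 + (rec X. b.(a.X + (X + X))) ⊢ =b=> p1
  p1 = a.(rec X. b.(a.X + (X + X))) + ((rec X. b.(a.X + (X + X))) + (rec X. b.(a.X + (X + X)))) ⊢ =a=> p2, =b=> p1
  p2 = rec X. b.(a.X + (X + X)) ⊢ =b=> p1
Reachable graph of Q (2 states):
  q0 = rec X. b.(a.X + (X + X)) ⊢ =b=> q1
  q1 = a.(rec X. b.(a.X + (X + X))) + ((rec X. b.(a.X + (X + X))) + (rec X. b.(a.X + (X + X)))) ⊢ =a=> q0, =b=> q1
Partition-refinement fixed point:
  B0 = {p0, p2, q0}
  B1 = {p1, q1}
p0 ∈ B0, q0 ∈ B0 → same block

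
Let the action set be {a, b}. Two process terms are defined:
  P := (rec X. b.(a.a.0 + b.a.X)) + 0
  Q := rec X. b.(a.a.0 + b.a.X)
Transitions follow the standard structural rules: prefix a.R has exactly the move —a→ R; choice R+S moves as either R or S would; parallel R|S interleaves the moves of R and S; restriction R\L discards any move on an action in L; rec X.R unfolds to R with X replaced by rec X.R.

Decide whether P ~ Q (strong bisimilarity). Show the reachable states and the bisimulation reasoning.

P ~ Q

P's transition system — 6 states:
  s0 = (rec X. b.(a.a.0 + b.a.X)) + 0 | =b=> s1
  s1 = a.a.0 + b.a.(rec X. b.(a.a.0 + b.a.X)) | =a=> s2, =b=> s3
  s2 = a.0 | =a=> s4
  s3 = a.(rec X. b.(a.a.0 + b.a.X)) | =a=> s5
  s4 = 0 | stopped
  s5 = rec X. b.(a.a.0 + b.a.X) | =b=> s1
Q's transition system — 5 states:
  t0 = rec X. b.(a.a.0 + b.a.X) | =b=> t1
  t1 = a.a.0 + b.a.(rec X. b.(a.a.0 + b.a.X)) | =a=> t2, =b=> t3
  t2 = a.0 | =a=> t4
  t3 = a.(rec X. b.(a.a.0 + b.a.X)) | =a=> t0
  t4 = 0 | stopped
Coarsest stable partition (strong bisimilarity classes):
  B0 = {s0, s5, t0}
  B1 = {s1, t1}
  B2 = {s3, t3}
  B3 = {s2, t2}
  B4 = {s4, t4}
s0 ∈ B0, t0 ∈ B0 → same block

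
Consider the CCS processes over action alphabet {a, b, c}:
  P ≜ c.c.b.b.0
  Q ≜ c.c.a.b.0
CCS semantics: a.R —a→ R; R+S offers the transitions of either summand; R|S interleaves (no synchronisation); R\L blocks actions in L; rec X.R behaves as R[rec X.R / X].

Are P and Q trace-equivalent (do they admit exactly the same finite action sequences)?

Reachable graph of P (5 states):
  p0 = c.c.b.b.0 has moves ··c··> p1
  p1 = c.b.b.0 has moves ··c··> p2
  p2 = b.b.0 has moves ··b··> p3
  p3 = b.0 has moves ··b··> p4
  p4 = 0 has moves ∅
Reachable graph of Q (5 states):
  q0 = c.c.a.b.0 has moves ··c··> q1
  q1 = c.a.b.0 has moves ··c··> q2
  q2 = a.b.0 has moves ··a··> q3
  q3 = b.0 has moves ··b··> q4
  q4 = 0 has moves ∅
Trace ⟨ccb⟩ through P, begin at {p0}:
  after c @ step 1: {p1}
  after c @ step 2: {p2}
  after b @ step 3: {p3}
  ✓ P
Trace ⟨ccb⟩ through Q, begin at {q0}:
  after c @ step 1: {q1}
  after c @ step 2: {q2}
  after b @ step 3: no successor for Q

NO — witness ⟨ccb⟩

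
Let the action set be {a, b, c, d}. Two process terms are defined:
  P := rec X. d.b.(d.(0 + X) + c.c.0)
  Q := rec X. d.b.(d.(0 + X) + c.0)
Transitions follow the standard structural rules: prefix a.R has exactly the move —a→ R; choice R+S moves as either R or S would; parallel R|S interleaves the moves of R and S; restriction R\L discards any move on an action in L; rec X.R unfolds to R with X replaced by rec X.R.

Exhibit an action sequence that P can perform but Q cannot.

P's transition system — 6 states:
  u0 = rec X. d.b.(d.(0 + X) + c.c.0) has moves ··d··> u1
  u1 = b.(d.(0 + (rec X. d.b.(d.(0 + X) + c.c.0))) + c.c.0) has moves ··b··> u2
  u2 = d.(0 + (rec X. d.b.(d.(0 + X) + c.c.0))) + c.c.0 has moves ··c··> u3, ··d··> u4
  u3 = c.0 has moves ··c··> u5
  u4 = 0 + (rec X. d.b.(d.(0 + X) + c.c.0)) has moves ··d··> u1
  u5 = 0 has moves stopped
Q's transition system — 5 states:
  v0 = rec X. d.b.(d.(0 + X) + c.0) has moves ··d··> v1
  v1 = b.(d.(0 + (rec X. d.b.(d.(0 + X) + c.0))) + c.0) has moves ··b··> v2
  v2 = d.(0 + (rec X. d.b.(d.(0 + X) + c.0))) + c.0 has moves ··c··> v3, ··d··> v4
  v3 = 0 has moves stopped
  v4 = 0 + (rec X. d.b.(d.(0 + X) + c.0)) has moves ··d··> v1
Trace ⟨dbcc⟩ through P, begin at {u0}:
  step 1 (d): {u1}
  step 2 (b): {u2}
  step 3 (c): {u3}
  step 4 (c): {u5}
  P completes σ.
Trace ⟨dbcc⟩ through Q, begin at {v0}:
  step 1 (d): {v1}
  step 2 (b): {v2}
  step 3 (c): {v3}
  step 4 (c): no successor for Q

dbcc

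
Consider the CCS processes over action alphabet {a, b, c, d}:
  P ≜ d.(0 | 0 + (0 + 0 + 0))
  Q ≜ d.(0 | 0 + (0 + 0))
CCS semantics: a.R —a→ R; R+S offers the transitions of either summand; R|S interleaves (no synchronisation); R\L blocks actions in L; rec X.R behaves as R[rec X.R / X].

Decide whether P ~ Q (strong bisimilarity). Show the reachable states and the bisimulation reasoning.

YES

P's transition system — 2 states:
  u0 = d.(0 | 0 + (0 + 0 + 0)) ⊢ —d→ u1
  u1 = 0 | 0 + (0 + 0 + 0) ⊢ stopped
Q's transition system — 2 states:
  v0 = d.(0 | 0 + (0 + 0)) ⊢ —d→ v1
  v1 = 0 | 0 + (0 + 0) ⊢ stopped
Bisimilarity quotient blocks:
  B0 = {u0, v0}
  B1 = {u1, v1}
u0 ∈ B0, v0 ∈ B0 → same block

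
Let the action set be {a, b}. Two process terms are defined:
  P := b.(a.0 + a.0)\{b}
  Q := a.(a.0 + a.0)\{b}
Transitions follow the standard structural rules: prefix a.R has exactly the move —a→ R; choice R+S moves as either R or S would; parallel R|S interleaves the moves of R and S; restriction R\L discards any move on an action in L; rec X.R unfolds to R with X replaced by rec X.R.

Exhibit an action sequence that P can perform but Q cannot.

Reachable graph of P (3 states):
  m0 = b.(a.0 + a.0)\{b} ⊢ -b-> m1
  m1 = (a.0 + a.0)\{b} ⊢ -a-> m2
  m2 = 0\{b} ⊢ ∅
Reachable graph of Q (3 states):
  n0 = a.(a.0 + a.0)\{b} ⊢ -a-> n1
  n1 = (a.0 + a.0)\{b} ⊢ -a-> n2
  n2 = 0\{b} ⊢ ∅
Executing b from P (initial set {m0}):
  [1] b ⇒ {m1}
  — P admits the full trace.
Executing b from Q (initial set {n0}):
  [1] b ⇒ ∅ (Q stuck)

b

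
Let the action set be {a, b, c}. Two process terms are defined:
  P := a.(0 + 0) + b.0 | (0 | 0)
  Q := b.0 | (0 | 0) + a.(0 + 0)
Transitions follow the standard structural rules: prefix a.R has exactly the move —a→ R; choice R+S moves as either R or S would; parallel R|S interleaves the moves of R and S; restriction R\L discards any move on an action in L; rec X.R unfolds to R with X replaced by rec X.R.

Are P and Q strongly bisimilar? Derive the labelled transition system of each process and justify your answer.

bisimilar

Reachable graph of P (3 states):
  s0 = a.(0 + 0) + b.0 | (0 | 0) ⊢ =a=> s1, =b=> s2
  s1 = 0 + 0 ⊢ deadlocked
  s2 = 0 | (0 | 0) ⊢ deadlocked
Reachable graph of Q (3 states):
  t0 = b.0 | (0 | 0) + a.(0 + 0) ⊢ =a=> t1, =b=> t2
  t1 = 0 + 0 ⊢ deadlocked
  t2 = 0 | (0 | 0) ⊢ deadlocked
Coarsest stable partition (strong bisimilarity classes):
  B0 = {s0, t0}
  B1 = {s1, s2, t1, t2}
s0 ∈ B0, t0 ∈ B0 → same block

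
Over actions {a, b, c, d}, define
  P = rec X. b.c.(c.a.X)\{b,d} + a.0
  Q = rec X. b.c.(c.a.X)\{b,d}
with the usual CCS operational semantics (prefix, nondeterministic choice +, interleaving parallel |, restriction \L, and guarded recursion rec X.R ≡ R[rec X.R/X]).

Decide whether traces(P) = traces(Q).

LTS(P): 7 reachable states
  s0 = rec X. b.c.(c.a.X)\{b,d} + a.0 ⊢ ··a··> s1, ··b··> s2
  s1 = 0 ⊢ ·
  s2 = c.(c.a.(rec X. b.c.(c.a.X)\{b,d} + a.0))\{b,d} ⊢ ··c··> s3
  s3 = (c.a.(rec X. b.c.(c.a.X)\{b,d} + a.0))\{b,d} ⊢ ··c··> s4
  s4 = (a.(rec X. b.c.(c.a.X)\{b,d} + a.0))\{b,d} ⊢ ··a··> s5
  s5 = (rec X. b.c.(c.a.X)\{b,d} + a.0)\{b,d} ⊢ ··a··> s6
  s6 = 0\{b,d} ⊢ ·
LTS(Q): 5 reachable states
  t0 = rec X. b.c.(c.a.X)\{b,d} ⊢ ··b··> t1
  t1 = c.(c.a.(rec X. b.c.(c.a.X)\{b,d}))\{b,d} ⊢ ··c··> t2
  t2 = (c.a.(rec X. b.c.(c.a.X)\{b,d}))\{b,d} ⊢ ··c··> t3
  t3 = (a.(rec X. b.c.(c.a.X)\{b,d}))\{b,d} ⊢ ··a··> t4
  t4 = (rec X. b.c.(c.a.X)\{b,d})\{b,d} ⊢ ·
Run σ = ⟨a⟩ on P: start {s0}
  after a @ step 1: {s1}
  ✓ P
Run σ = ⟨a⟩ on Q: start {t0}
  after a @ step 1: ∅ (Q stuck)

traces(P) ≠ traces(Q) — witness ⟨a⟩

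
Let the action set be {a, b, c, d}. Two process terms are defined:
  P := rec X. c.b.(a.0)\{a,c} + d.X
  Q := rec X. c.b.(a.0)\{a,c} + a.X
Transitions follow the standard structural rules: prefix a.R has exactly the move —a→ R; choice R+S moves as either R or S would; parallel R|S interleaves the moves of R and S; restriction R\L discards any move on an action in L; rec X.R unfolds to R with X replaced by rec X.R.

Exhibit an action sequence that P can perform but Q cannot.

P's transition system — 3 states:
  m0 = rec X. c.b.(a.0)\{a,c} + d.X | —c→ m1, —d→ m0
  m1 = b.(a.0)\{a,c} | —b→ m2
  m2 = (a.0)\{a,c} | deadlocked
Q's transition system — 3 states:
  n0 = rec X. c.b.(a.0)\{a,c} + a.X | —a→ n0, —c→ n1
  n1 = b.(a.0)\{a,c} | —b→ n2
  n2 = (a.0)\{a,c} | deadlocked
Trace ⟨d⟩ through P, begin at {m0}:
  [1] d ⇒ {m0}
  ✓ P
Trace ⟨d⟩ through Q, begin at {n0}:
  [1] d ⇒ ∅  — Q cannot continue

d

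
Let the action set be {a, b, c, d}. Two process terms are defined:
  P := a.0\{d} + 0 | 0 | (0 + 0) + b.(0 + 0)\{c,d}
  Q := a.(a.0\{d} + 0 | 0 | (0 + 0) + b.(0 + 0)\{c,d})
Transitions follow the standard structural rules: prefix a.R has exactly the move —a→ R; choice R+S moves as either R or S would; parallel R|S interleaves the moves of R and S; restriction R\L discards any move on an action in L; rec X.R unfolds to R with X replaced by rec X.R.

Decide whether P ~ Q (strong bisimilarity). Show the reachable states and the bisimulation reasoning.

NO

LTS(P): 3 reachable states
  p0 = a.0\{d} + 0 | 0 | (0 + 0) + b.(0 + 0)\{c,d} :: --a--▸ p1, --b--▸ p2
  p1 = 0\{d} :: deadlocked
  p2 = (0 + 0)\{c,d} :: deadlocked
LTS(Q): 4 reachable states
  q0 = a.(a.0\{d} + 0 | 0 | (0 + 0) + b.(0 + 0)\{c,d}) :: --a--▸ q1
  q1 = a.0\{d} + 0 | 0 | (0 + 0) + b.(0 + 0)\{c,d} :: --a--▸ q2, --b--▸ q3
  q2 = 0\{d} :: deadlocked
  q3 = (0 + 0)\{c,d} :: deadlocked
Partition-refinement fixed point:
  B0 = {p0, q1}
  B1 = {p1, p2, q2, q3}
  B2 = {q0}
p0 ∈ B0, q0 ∈ B2 → different blocks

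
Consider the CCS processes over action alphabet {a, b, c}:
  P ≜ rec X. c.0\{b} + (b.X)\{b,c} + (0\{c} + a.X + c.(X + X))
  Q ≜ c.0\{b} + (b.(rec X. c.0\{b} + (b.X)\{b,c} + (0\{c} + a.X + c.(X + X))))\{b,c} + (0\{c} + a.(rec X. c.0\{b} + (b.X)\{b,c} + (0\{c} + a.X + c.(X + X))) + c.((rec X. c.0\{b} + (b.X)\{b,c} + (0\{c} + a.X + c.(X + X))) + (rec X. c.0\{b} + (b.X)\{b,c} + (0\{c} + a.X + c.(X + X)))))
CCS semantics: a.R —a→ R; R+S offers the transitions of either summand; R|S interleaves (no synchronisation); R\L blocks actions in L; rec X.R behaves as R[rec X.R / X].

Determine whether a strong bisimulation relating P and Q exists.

Reachable graph of P (3 states):
  p0 = rec X. c.0\{b} + (b.X)\{b,c} + (0\{c} + a.X + c.(X + X)) | -a-> p0, -c-> p1, -c-> p2
  p1 = (rec X. c.0\{b} + (b.X)\{b,c} + (0\{c} + a.X + c.(X + X))) + (rec X. c.0\{b} + (b.X)\{b,c} + (0\{c} + a.X + c.(X + X))) | -a-> p0, -c-> p1, -c-> p2
  p2 = 0\{b} | ∅
Reachable graph of Q (4 states):
  q0 = c.0\{b} + (b.(rec X. c.0\{b} + (b.X)\{b,c} + (0\{c} + a.X + c.(X + X))))\{b,c} + (0\{c} + a.(rec X. c.0\{b} + (b.X)\{b,c} + (0\{c} + a.X + c.(X + X))) + c.((rec X. c.0\{b} + (b.X)\{b,c} + (0\{c} + a.X + c.(X + X))) + (rec X. c.0\{b} + (b.X)\{b,c} + (0\{c} + a.X + c.(X + X))))) | -a-> q1, -c-> q2, -c-> q3
  q1 = rec X. c.0\{b} + (b.X)\{b,c} + (0\{c} + a.X + c.(X + X)) | -a-> q1, -c-> q2, -c-> q3
  q2 = (rec X. c.0\{b} + (b.X)\{b,c} + (0\{c} + a.X + c.(X + X))) + (rec X. c.0\{b} + (b.X)\{b,c} + (0\{c} + a.X + c.(X + X))) | -a-> q1, -c-> q2, -c-> q3
  q3 = 0\{b} | ∅
Partition-refinement fixed point:
  B0 = {p0, p1, q0, q1, q2}
  B1 = {p2, q3}
p0 ∈ B0, q0 ∈ B0 → same block

bisimilar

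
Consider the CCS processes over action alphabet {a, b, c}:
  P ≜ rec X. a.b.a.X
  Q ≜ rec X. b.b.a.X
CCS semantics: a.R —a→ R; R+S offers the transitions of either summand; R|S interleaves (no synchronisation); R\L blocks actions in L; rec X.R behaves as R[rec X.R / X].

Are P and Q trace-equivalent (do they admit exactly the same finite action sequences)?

Reachable graph of P (3 states):
  m0 = rec X. a.b.a.X :: --a--▸ m1
  m1 = b.a.(rec X. a.b.a.X) :: --b--▸ m2
  m2 = a.(rec X. a.b.a.X) :: --a--▸ m0
Reachable graph of Q (3 states):
  n0 = rec X. b.b.a.X :: --b--▸ n1
  n1 = b.a.(rec X. b.b.a.X) :: --b--▸ n2
  n2 = a.(rec X. b.b.a.X) :: --a--▸ n0
Run σ = ⟨a⟩ on P: start {m0}
  after a @ step 1: {m1}
  ✓ P
Run σ = ⟨a⟩ on Q: start {n0}
  after a @ step 1: ∅  — Q cannot continue

NO — witness ⟨a⟩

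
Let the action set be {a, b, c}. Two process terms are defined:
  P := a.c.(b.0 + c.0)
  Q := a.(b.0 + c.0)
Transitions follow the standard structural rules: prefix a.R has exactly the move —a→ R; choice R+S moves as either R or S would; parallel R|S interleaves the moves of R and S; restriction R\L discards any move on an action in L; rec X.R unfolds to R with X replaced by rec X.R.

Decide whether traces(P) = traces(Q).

traces(P) ≠ traces(Q) — witness ⟨acb⟩

P's transition system — 4 states:
  p0 = a.c.(b.0 + c.0) :: --a--▸ p1
  p1 = c.(b.0 + c.0) :: --c--▸ p2
  p2 = b.0 + c.0 :: --b--▸ p3, --c--▸ p3
  p3 = 0 :: deadlocked
Q's transition system — 3 states:
  q0 = a.(b.0 + c.0) :: --a--▸ q1
  q1 = b.0 + c.0 :: --b--▸ q2, --c--▸ q2
  q2 = 0 :: deadlocked
Run σ = ⟨acb⟩ on P: start {p0}
  after a @ step 1: {p1}
  after c @ step 2: {p2}
  after b @ step 3: {p3}
  ✓ P
Run σ = ⟨acb⟩ on Q: start {q0}
  after a @ step 1: {q1}
  after c @ step 2: {q2}
  after b @ step 3: ∅  — Q cannot continue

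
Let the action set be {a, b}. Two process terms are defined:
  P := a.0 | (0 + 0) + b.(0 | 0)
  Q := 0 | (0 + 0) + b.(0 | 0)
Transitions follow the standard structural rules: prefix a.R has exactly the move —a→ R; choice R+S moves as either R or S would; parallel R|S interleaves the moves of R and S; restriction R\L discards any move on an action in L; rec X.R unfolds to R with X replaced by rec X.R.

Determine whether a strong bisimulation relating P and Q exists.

P ≁ Q

Reachable graph of P (3 states):
  p0 = a.0 | (0 + 0) + b.(0 | 0) has moves =a=> p1, =b=> p2
  p1 = 0 | (0 + 0) has moves ∅
  p2 = 0 | 0 has moves ∅
Reachable graph of Q (2 states):
  q0 = 0 | (0 + 0) + b.(0 | 0) has moves =b=> q1
  q1 = 0 | 0 has moves ∅
Coarsest stable partition (strong bisimilarity classes):
  B0 = {p0}
  B1 = {p1, p2, q1}
  B2 = {q0}
p0 ∈ B0, q0 ∈ B2 → different blocks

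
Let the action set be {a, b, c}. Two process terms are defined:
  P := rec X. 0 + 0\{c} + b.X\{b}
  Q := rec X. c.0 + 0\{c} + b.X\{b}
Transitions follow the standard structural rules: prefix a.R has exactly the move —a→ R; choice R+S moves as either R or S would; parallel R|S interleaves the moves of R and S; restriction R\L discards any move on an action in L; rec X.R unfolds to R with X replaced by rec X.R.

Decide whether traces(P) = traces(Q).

P's transition system — 2 states:
  u0 = rec X. 0 + 0\{c} + b.X\{b} | --b--▸ u1
  u1 = (rec X. 0 + 0\{c} + b.X\{b})\{b} | stopped
Q's transition system — 4 states:
  v0 = rec X. c.0 + 0\{c} + b.X\{b} | --b--▸ v1, --c--▸ v2
  v1 = (rec X. c.0 + 0\{c} + b.X\{b})\{b} | --c--▸ v3
  v2 = 0 | stopped
  v3 = 0\{b} | stopped
Run σ = ⟨c⟩ on Q: start {v0}
  step 1 (c): {v2}
  Q completes σ.
Run σ = ⟨c⟩ on P: start {u0}
  step 1 (c): ∅ (P stuck)

trace-distinct — witness ⟨c⟩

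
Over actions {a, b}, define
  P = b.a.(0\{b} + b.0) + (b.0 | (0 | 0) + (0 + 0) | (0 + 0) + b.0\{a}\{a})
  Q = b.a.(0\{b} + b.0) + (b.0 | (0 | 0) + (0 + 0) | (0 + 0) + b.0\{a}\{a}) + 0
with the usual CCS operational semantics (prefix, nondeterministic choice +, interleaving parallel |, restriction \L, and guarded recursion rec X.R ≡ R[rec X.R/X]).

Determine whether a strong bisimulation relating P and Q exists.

P ~ Q

LTS(P): 6 reachable states
  s0 = b.a.(0\{b} + b.0) + (b.0 | (0 | 0) + (0 + 0) | (0 + 0) + b.0\{a}\{a}) | —b→ s1, —b→ s2, —b→ s3
  s1 = 0 | (0 | 0) | deadlocked
  s2 = 0\{a}\{a} | deadlocked
  s3 = a.(0\{b} + b.0) | —a→ s4
  s4 = 0\{b} + b.0 | —b→ s5
  s5 = 0 | deadlocked
LTS(Q): 6 reachable states
  t0 = b.a.(0\{b} + b.0) + (b.0 | (0 | 0) + (0 + 0) | (0 + 0) + b.0\{a}\{a}) + 0 | —b→ t1, —b→ t2, —b→ t3
  t1 = 0 | (0 | 0) | deadlocked
  t2 = 0\{a}\{a} | deadlocked
  t3 = a.(0\{b} + b.0) | —a→ t4
  t4 = 0\{b} + b.0 | —b→ t5
  t5 = 0 | deadlocked
Partition-refinement fixed point:
  B0 = {s0, t0}
  B1 = {s1, s2, s5, t1, t2, t5}
  B2 = {s3, t3}
  B3 = {s4, t4}
s0 ∈ B0, t0 ∈ B0 → same block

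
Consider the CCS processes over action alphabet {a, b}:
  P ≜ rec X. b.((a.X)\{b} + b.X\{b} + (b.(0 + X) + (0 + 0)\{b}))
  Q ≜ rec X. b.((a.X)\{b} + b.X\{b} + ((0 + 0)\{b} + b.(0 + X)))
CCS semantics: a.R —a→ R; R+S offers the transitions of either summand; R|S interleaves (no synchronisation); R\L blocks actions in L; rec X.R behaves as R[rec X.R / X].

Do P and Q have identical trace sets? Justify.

LTS(P): 4 reachable states
  m0 = rec X. b.((a.X)\{b} + b.X\{b} + (b.(0 + X) + (0 + 0)\{b})) | =b=> m1
  m1 = (a.(rec X. b.((a.X)\{b} + b.X\{b} + (b.(0 + X) + (0 + 0)\{b}))))\{b} + b.(rec X. b.((a.X)\{b} + b.X\{b} + (b.(0 + X) + (0 + 0)\{b})))\{b} + (b.(0 + (rec X. b.((a.X)\{b} + b.X\{b} + (b.(0 + X) + (0 + 0)\{b})))) + (0 + 0)\{b}) | =a=> m2, =b=> m2, =b=> m3
  m2 = (rec X. b.((a.X)\{b} + b.X\{b} + (b.(0 + X) + (0 + 0)\{b})))\{b} | deadlocked
  m3 = 0 + (rec X. b.((a.X)\{b} + b.X\{b} + (b.(0 + X) + (0 + 0)\{b}))) | =b=> m1
LTS(Q): 4 reachable states
  n0 = rec X. b.((a.X)\{b} + b.X\{b} + ((0 + 0)\{b} + b.(0 + X))) | =b=> n1
  n1 = (a.(rec X. b.((a.X)\{b} + b.X\{b} + ((0 + 0)\{b} + b.(0 + X)))))\{b} + b.(rec X. b.((a.X)\{b} + b.X\{b} + ((0 + 0)\{b} + b.(0 + X))))\{b} + ((0 + 0)\{b} + b.(0 + (rec X. b.((a.X)\{b} + b.X\{b} + ((0 + 0)\{b} + b.(0 + X)))))) | =a=> n2, =b=> n2, =b=> n3
  n2 = (rec X. b.((a.X)\{b} + b.X\{b} + ((0 + 0)\{b} + b.(0 + X))))\{b} | deadlocked
  n3 = 0 + (rec X. b.((a.X)\{b} + b.X\{b} + ((0 + 0)\{b} + b.(0 + X)))) | =b=> n1
Coarsest stable partition (strong bisimilarity classes):
  B0 = {m0, m3, n0, n3}
  B1 = {m1, n1}
  B2 = {m2, n2}
m0 ∈ B0, n0 ∈ B0 → same block
Bisimilar ⇒ trace-equivalent.

YES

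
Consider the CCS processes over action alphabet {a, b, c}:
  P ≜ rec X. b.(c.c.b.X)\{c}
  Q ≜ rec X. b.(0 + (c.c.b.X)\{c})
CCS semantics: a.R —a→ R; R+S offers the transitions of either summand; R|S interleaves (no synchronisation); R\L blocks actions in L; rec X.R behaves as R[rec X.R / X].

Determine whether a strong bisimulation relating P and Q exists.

P ~ Q

LTS(P): 2 reachable states
  p0 = rec X. b.(c.c.b.X)\{c} | —b→ p1
  p1 = (c.c.b.(rec X. b.(c.c.b.X)\{c}))\{c} | ∅
LTS(Q): 2 reachable states
  q0 = rec X. b.(0 + (c.c.b.X)\{c}) | —b→ q1
  q1 = 0 + (c.c.b.(rec X. b.(0 + (c.c.b.X)\{c})))\{c} | ∅
Partition-refinement fixed point:
  B0 = {p0, q0}
  B1 = {p1, q1}
p0 ∈ B0, q0 ∈ B0 → same block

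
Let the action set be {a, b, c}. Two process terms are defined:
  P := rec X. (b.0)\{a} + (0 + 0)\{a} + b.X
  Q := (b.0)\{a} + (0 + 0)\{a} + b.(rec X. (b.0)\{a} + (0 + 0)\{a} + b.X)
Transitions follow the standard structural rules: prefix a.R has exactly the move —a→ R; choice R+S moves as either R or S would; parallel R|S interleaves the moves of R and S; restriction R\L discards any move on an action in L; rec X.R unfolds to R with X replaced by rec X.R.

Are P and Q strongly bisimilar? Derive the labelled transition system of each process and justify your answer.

YES

LTS(P): 2 reachable states
  p0 = rec X. (b.0)\{a} + (0 + 0)\{a} + b.X → =b=> p0, =b=> p1
  p1 = 0\{a} → ∅
LTS(Q): 3 reachable states
  q0 = (b.0)\{a} + (0 + 0)\{a} + b.(rec X. (b.0)\{a} + (0 + 0)\{a} + b.X) → =b=> q1, =b=> q2
  q1 = 0\{a} → ∅
  q2 = rec X. (b.0)\{a} + (0 + 0)\{a} + b.X → =b=> q1, =b=> q2
Bisimilarity quotient blocks:
  B0 = {p0, q0, q2}
  B1 = {p1, q1}
p0 ∈ B0, q0 ∈ B0 → same block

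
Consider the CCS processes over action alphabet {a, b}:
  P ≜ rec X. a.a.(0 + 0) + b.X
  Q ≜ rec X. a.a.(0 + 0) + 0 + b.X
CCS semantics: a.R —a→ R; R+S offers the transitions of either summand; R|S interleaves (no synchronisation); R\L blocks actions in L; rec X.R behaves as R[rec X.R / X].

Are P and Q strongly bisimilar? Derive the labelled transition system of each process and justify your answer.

Reachable graph of P (3 states):
  s0 = rec X. a.a.(0 + 0) + b.X has moves =a=> s1, =b=> s0
  s1 = a.(0 + 0) has moves =a=> s2
  s2 = 0 + 0 has moves deadlocked
Reachable graph of Q (3 states):
  t0 = rec X. a.a.(0 + 0) + 0 + b.X has moves =a=> t1, =b=> t0
  t1 = a.(0 + 0) has moves =a=> t2
  t2 = 0 + 0 has moves deadlocked
Coarsest stable partition (strong bisimilarity classes):
  B0 = {s0, t0}
  B1 = {s1, t1}
  B2 = {s2, t2}
s0 ∈ B0, t0 ∈ B0 → same block

bisimilar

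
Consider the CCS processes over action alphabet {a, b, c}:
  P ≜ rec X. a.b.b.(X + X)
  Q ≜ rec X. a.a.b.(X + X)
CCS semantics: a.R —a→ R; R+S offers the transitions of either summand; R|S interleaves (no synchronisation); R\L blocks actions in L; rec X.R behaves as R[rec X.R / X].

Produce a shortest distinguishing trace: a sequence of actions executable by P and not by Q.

Reachable graph of P (4 states):
  s0 = rec X. a.b.b.(X + X) ⊢ --a--▸ s1
  s1 = b.b.((rec X. a.b.b.(X + X)) + (rec X. a.b.b.(X + X))) ⊢ --b--▸ s2
  s2 = b.((rec X. a.b.b.(X + X)) + (rec X. a.b.b.(X + X))) ⊢ --b--▸ s3
  s3 = (rec X. a.b.b.(X + X)) + (rec X. a.b.b.(X + X)) ⊢ --a--▸ s1
Reachable graph of Q (4 states):
  t0 = rec X. a.a.b.(X + X) ⊢ --a--▸ t1
  t1 = a.b.((rec X. a.a.b.(X + X)) + (rec X. a.a.b.(X + X))) ⊢ --a--▸ t2
  t2 = b.((rec X. a.a.b.(X + X)) + (rec X. a.a.b.(X + X))) ⊢ --b--▸ t3
  t3 = (rec X. a.a.b.(X + X)) + (rec X. a.a.b.(X + X)) ⊢ --a--▸ t1
Run σ = ⟨ab⟩ on P: start {s0}
  [1] a ⇒ {s1}
  [2] b ⇒ {s2}
  ✓ P
Run σ = ⟨ab⟩ on Q: start {t0}
  [1] a ⇒ {t1}
  [2] b ⇒ ∅ (Q stuck)

ab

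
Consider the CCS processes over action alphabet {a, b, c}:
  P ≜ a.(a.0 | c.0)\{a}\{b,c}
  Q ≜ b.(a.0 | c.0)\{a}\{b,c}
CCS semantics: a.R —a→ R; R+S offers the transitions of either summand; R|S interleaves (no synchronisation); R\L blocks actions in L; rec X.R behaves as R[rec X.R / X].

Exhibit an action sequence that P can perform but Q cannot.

Reachable graph of P (2 states):
  s0 = a.(a.0 | c.0)\{a}\{b,c} ⊢ --a--▸ s1
  s1 = (a.0 | c.0)\{a}\{b,c} ⊢ deadlocked
Reachable graph of Q (2 states):
  t0 = b.(a.0 | c.0)\{a}\{b,c} ⊢ --b--▸ t1
  t1 = (a.0 | c.0)\{a}\{b,c} ⊢ deadlocked
Run σ = ⟨a⟩ on P: start {s0}
  [1] a ⇒ {s1}
  — P admits the full trace.
Run σ = ⟨a⟩ on Q: start {t0}
  [1] a ⇒ ∅  — Q cannot continue

a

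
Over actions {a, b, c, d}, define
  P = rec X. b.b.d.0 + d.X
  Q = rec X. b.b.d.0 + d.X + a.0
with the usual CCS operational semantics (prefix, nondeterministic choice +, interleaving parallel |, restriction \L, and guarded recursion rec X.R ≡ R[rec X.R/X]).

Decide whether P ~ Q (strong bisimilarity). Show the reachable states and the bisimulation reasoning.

not bisimilar

LTS(P): 4 reachable states
  p0 = rec X. b.b.d.0 + d.X ⊢ —b→ p1, —d→ p0
  p1 = b.d.0 ⊢ —b→ p2
  p2 = d.0 ⊢ —d→ p3
  p3 = 0 ⊢ ∅
LTS(Q): 4 reachable states
  q0 = rec X. b.b.d.0 + d.X + a.0 ⊢ —a→ q1, —b→ q2, —d→ q0
  q1 = 0 ⊢ ∅
  q2 = b.d.0 ⊢ —b→ q3
  q3 = d.0 ⊢ —d→ q1
Coarsest stable partition (strong bisimilarity classes):
  B0 = {p0}
  B1 = {p1, q2}
  B2 = {p2, q3}
  B3 = {p3, q1}
  B4 = {q0}
p0 ∈ B0, q0 ∈ B4 → different blocks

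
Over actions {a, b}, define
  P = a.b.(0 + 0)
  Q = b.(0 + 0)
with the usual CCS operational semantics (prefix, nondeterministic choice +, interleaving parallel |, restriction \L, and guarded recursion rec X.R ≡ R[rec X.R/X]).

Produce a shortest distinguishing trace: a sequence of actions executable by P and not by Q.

a

P's transition system — 3 states:
  p0 = a.b.(0 + 0) ⊢ -a-> p1
  p1 = b.(0 + 0) ⊢ -b-> p2
  p2 = 0 + 0 ⊢ stopped
Q's transition system — 2 states:
  q0 = b.(0 + 0) ⊢ -b-> q1
  q1 = 0 + 0 ⊢ stopped
Run σ = ⟨a⟩ on P: start {p0}
  [1] a ⇒ {p1}
  — P admits the full trace.
Run σ = ⟨a⟩ on Q: start {q0}
  [1] a ⇒ no successor for Q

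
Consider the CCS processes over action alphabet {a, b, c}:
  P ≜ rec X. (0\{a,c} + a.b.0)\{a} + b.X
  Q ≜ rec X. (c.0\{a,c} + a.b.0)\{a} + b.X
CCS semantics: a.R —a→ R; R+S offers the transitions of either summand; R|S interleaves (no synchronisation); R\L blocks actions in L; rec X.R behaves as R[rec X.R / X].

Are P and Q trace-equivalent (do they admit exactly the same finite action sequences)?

traces(P) ≠ traces(Q) — witness ⟨c⟩

LTS(P): 1 reachable states
  s0 = rec X. (0\{a,c} + a.b.0)\{a} + b.X :: -b-> s0
LTS(Q): 2 reachable states
  t0 = rec X. (c.0\{a,c} + a.b.0)\{a} + b.X :: -b-> t0, -c-> t1
  t1 = 0\{a,c}\{a} :: (no moves)
Run σ = ⟨c⟩ on Q: start {t0}
  [1] c ⇒ {t1}
  — Q admits the full trace.
Run σ = ⟨c⟩ on P: start {s0}
  [1] c ⇒ ∅  — P cannot continue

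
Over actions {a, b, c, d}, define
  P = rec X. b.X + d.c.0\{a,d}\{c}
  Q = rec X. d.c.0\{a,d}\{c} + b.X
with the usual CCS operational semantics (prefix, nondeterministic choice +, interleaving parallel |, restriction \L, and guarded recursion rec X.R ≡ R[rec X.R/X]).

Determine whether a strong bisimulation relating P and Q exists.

P ~ Q

Reachable graph of P (3 states):
  p0 = rec X. b.X + d.c.0\{a,d}\{c} → ··b··> p0, ··d··> p1
  p1 = c.0\{a,d}\{c} → ··c··> p2
  p2 = 0\{a,d}\{c} → (no moves)
Reachable graph of Q (3 states):
  q0 = rec X. d.c.0\{a,d}\{c} + b.X → ··b··> q0, ··d··> q1
  q1 = c.0\{a,d}\{c} → ··c··> q2
  q2 = 0\{a,d}\{c} → (no moves)
Coarsest stable partition (strong bisimilarity classes):
  B0 = {p0, q0}
  B1 = {p1, q1}
  B2 = {p2, q2}
p0 ∈ B0, q0 ∈ B0 → same block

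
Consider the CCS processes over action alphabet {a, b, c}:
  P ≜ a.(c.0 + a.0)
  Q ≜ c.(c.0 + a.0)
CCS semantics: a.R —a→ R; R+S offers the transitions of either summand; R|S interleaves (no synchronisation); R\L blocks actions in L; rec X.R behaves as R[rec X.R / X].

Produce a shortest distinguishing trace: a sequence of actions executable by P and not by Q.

LTS(P): 3 reachable states
  s0 = a.(c.0 + a.0) :: -a-> s1
  s1 = c.0 + a.0 :: -a-> s2, -c-> s2
  s2 = 0 :: stopped
LTS(Q): 3 reachable states
  t0 = c.(c.0 + a.0) :: -c-> t1
  t1 = c.0 + a.0 :: -a-> t2, -c-> t2
  t2 = 0 :: stopped
Trace ⟨a⟩ through P, begin at {s0}:
  [1] a ⇒ {s1}
  ✓ P
Trace ⟨a⟩ through Q, begin at {t0}:
  [1] a ⇒ no successor for Q

a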